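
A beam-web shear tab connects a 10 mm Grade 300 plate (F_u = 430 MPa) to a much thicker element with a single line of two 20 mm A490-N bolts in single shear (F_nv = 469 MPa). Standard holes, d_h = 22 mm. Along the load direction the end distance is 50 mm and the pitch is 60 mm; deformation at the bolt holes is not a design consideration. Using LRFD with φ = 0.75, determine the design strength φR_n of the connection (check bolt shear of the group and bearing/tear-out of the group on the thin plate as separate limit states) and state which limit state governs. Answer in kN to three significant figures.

221 kN (bolt shear governs)

Bolt shear: A_b = π·20²/4 = 314.2 mm²; R_n = 469 × 314.2 × 2 × 1 / 1000 = 294.7 kN → 0.75 × 294.7 = 221 kN.
Bearing (1.5 l_c t F_u ≤ 3.0 d t F_u): upper limit = 3.0·20·10·430 / 1000 = 258 kN.
  Edge l_c = 50 − 22/2 = 39 → r_n = 251.6 kN; interior l_c = 60 − 22 = 38 → r_n = 245.1 kN.
  R_n,bearing = 1·251.6 + 1·245.1 = 496.6 kN → 0.75 × 496.6 = 372 kN.
Bolt shear governs: 221 kN.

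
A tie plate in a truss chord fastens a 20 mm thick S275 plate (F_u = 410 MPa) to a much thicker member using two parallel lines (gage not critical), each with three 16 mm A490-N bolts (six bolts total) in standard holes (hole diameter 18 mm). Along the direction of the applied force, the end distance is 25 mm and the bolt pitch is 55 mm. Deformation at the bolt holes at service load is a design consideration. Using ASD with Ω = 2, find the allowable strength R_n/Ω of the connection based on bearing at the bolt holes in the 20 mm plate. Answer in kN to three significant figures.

787 kN

Per bolt r_n = 1.2 l_c t F_u ≤ 2.4 d t F_u; upper limit = 2.4 × 16 × 20 × 410 / 1000 = 314.9 kN.
Edge bolt: l_c = 25 − 18/2 = 16 mm → 1.2 × 16 × 20 × 410 / 1000 = 157.4 → r_n = 157.4 kN.
Interior bolts: l_c = 55 − 18 = 37 mm → 1.2 × 37 × 20 × 410 / 1000 = 364.1 → r_n = 314.9 kN.
R_n = 2 × 157.4 + 4 × 314.9 = 1574 kN.
Allowable strength R_n/Ω = 1574 / 2 = 787 kN.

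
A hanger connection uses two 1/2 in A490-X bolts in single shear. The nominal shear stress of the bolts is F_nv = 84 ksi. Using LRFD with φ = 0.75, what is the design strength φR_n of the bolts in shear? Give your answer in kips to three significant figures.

A_b = π × 0.5² / 4 = 0.1963 in².
R_n = F_nv · A_b · n · n_s = 84 × 0.1963 × 2 × 1 = 32.99 kips.
Design strength φR_n = 0.75 × 32.99 = 24.7 kips.

24.7 kips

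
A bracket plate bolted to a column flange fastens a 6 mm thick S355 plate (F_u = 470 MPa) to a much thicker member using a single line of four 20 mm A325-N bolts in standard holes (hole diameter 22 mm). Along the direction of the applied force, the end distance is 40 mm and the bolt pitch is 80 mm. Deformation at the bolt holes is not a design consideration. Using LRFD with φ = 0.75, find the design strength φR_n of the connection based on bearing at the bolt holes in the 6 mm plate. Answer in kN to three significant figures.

Per bolt r_n = 1.5 l_c t F_u ≤ 3.0 d t F_u; upper limit = 3.0 × 20 × 6 × 470 / 1000 = 169.2 kN.
Edge bolt: l_c = 40 − 22/2 = 29 mm → 1.5 × 29 × 6 × 470 / 1000 = 122.7 → r_n = 122.7 kN.
Interior bolts: l_c = 80 − 22 = 58 mm → 1.5 × 58 × 6 × 470 / 1000 = 245.3 → r_n = 169.2 kN.
R_n = 1 × 122.7 + 3 × 169.2 = 630.3 kN.
Design strength φR_n = 0.75 × 630.3 = 473 kN.

473 kN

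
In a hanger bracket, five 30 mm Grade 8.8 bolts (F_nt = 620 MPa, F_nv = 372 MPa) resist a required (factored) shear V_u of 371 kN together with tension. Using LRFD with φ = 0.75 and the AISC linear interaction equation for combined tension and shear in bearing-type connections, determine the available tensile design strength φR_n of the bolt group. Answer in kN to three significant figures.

1520 kN

A_b = π·30²/4 = 706.9 mm²; f_rv = 371 × 1000 / (5 × 706.9) = 105 MPa.
F'_nt = 1.3 F_nt − (F_nt / φF_nv) f_rv = 1.3·620 − (620/(0.75·372))·105 = 572.7 MPa, capped at F_nt → F'_nt = 572.7 MPa.
R_n = F'_nt · A_b · n = 572.7 × 706.9 × 5 / 1000 = 2024 kN.
Design strength φR_n = 0.75 × 2024 = 1520 kN.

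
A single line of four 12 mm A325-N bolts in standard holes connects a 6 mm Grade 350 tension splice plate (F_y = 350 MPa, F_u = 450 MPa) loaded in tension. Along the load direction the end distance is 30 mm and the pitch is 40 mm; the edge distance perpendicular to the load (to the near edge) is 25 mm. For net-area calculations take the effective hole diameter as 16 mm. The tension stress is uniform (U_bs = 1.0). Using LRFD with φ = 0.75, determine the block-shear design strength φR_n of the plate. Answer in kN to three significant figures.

149 kN

Shear plane L_v = 30 + 3·40 = 150 mm; A_gv = 150 × 6 = 900 mm².
A_nv = (150 − 3.5·16) × 6 = 564 mm².
A_nt = (25 − 0.5·16) × 6 = 102 mm².
0.6 F_u A_nv = 152.3 kN; 0.6 F_y A_gv = 189 kN → shear rupture governs the shear term.
R_n = 152.3 + 1.0 × 450 × 102 / 1000 = 198.2 kN.
Design strength φR_n = 0.75 × 198.2 = 149 kN.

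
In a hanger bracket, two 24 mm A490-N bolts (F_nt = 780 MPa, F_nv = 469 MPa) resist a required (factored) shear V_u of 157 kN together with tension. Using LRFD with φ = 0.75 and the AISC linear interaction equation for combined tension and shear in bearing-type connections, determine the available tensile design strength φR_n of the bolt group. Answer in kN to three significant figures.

A_b = π·24²/4 = 452.4 mm²; f_rv = 157 × 1000 / (2 × 452.4) = 173.5 MPa.
F'_nt = 1.3 F_nt − (F_nt / φF_nv) f_rv = 1.3·780 − (780/(0.75·469))·173.5 = 629.2 MPa, capped at F_nt → F'_nt = 629.2 MPa.
R_n = F'_nt · A_b · n = 629.2 × 452.4 × 2 / 1000 = 569.3 kN.
Design strength φR_n = 0.75 × 569.3 = 427 kN.

427 kN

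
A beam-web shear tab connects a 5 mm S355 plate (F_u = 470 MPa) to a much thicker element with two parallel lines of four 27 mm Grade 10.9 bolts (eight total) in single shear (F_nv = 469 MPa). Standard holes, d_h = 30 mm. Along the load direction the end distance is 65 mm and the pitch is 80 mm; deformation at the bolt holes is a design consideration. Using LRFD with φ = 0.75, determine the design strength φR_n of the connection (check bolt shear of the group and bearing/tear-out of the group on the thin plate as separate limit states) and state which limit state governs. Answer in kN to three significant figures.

Bolt shear: A_b = π·27²/4 = 572.6 mm²; R_n = 469 × 572.6 × 8 × 1 / 1000 = 2148 kN → 0.75 × 2148 = 1610 kN.
Bearing (1.2 l_c t F_u ≤ 2.4 d t F_u): upper limit = 2.4·27·5·470 / 1000 = 152.3 kN.
  Edge l_c = 65 − 30/2 = 50 → r_n = 141 kN; interior l_c = 80 − 30 = 50 → r_n = 141 kN.
  R_n,bearing = 2·141 + 6·141 = 1128 kN → 0.75 × 1128 = 846 kN.
Bearing governs: 846 kN.

846 kN (bearing governs)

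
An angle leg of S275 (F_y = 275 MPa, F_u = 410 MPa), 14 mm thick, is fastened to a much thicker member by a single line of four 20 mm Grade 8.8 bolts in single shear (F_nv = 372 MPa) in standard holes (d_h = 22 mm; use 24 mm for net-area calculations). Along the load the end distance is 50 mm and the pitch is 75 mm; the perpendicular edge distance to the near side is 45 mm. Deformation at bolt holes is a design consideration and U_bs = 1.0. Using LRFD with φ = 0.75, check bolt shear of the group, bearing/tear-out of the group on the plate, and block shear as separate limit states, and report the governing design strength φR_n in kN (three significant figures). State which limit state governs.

Bolt shear: A_b = π·20²/4 = 314.2 mm²; R_n = 372 × 314.2 × 4 × 1 / 1000 = 467.5 kN → 0.75 × 467.5 = 351 kN.
Bearing: edge l_c = 39, r_n = 268.6 kN; interior l_c = 53, r_n = 275.5 kN; R_n = 268.6 + 3·275.5 = 1095 kN → 821 kN.
Block shear: A_gv = 3850, A_nv = 2674, A_nt = 462 mm²; R_n = min(0.6F_uA_nv, 0.6F_yA_gv) + U_bs·F_u·A_nt = 824.7 kN → 619 kN.
Bolt shear governs: 351 kN.

351 kN (bolt shear governs)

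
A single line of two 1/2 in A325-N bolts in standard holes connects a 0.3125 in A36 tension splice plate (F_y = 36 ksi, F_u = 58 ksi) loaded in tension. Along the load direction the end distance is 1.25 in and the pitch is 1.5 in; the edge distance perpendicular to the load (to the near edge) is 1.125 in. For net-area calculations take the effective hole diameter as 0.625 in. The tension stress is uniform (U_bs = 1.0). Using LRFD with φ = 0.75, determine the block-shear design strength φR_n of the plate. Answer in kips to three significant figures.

Shear plane L_v = 1.25 + 1·1.5 = 2.75 in; A_gv = 2.75 × 0.3125 = 0.8594 in².
A_nv = (2.75 − 1.5·0.625) × 0.3125 = 0.5664 in².
A_nt = (1.125 − 0.5·0.625) × 0.3125 = 0.2539 in².
0.6 F_u A_nv = 19.71 kips; 0.6 F_y A_gv = 18.56 kips → shear yielding governs the shear term.
R_n = 18.56 + 1.0 × 58 × 0.2539 = 33.29 kips.
Design strength φR_n = 0.75 × 33.29 = 25 kips.

25 kips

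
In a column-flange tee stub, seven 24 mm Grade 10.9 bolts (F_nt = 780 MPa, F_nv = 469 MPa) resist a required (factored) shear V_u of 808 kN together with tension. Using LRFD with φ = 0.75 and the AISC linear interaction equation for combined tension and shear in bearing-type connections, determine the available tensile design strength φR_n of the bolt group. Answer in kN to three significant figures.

1060 kN

A_b = π·24²/4 = 452.4 mm²; f_rv = 808 × 1000 / (7 × 452.4) = 255.2 MPa.
F'_nt = 1.3 F_nt − (F_nt / φF_nv) f_rv = 1.3·780 − (780/(0.75·469))·255.2 = 448.2 MPa, capped at F_nt → F'_nt = 448.2 MPa.
R_n = F'_nt · A_b · n = 448.2 × 452.4 × 7 / 1000 = 1419 kN.
Design strength φR_n = 0.75 × 1419 = 1060 kN.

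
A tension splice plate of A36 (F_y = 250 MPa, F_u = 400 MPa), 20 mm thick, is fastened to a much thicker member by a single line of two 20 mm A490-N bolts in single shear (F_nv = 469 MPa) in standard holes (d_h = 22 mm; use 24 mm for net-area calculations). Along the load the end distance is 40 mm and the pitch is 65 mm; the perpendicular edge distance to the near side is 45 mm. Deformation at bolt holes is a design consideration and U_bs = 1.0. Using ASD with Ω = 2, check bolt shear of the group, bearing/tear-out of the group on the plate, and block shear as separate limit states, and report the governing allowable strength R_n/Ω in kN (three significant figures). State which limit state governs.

Bolt shear: A_b = π·20²/4 = 314.2 mm²; R_n = 469 × 314.2 × 2 × 1 / 1000 = 294.7 kN → 294.7 / 2 = 147 kN.
Bearing: edge l_c = 29, r_n = 278.4 kN; interior l_c = 43, r_n = 384 kN; R_n = 278.4 + 1·384 = 662.4 kN → 331 kN.
Block shear: A_gv = 2100, A_nv = 1380, A_nt = 660 mm²; R_n = min(0.6F_uA_nv, 0.6F_yA_gv) + U_bs·F_u·A_nt = 579 kN → 290 kN.
Bolt shear governs: 147 kN.

147 kN (bolt shear governs)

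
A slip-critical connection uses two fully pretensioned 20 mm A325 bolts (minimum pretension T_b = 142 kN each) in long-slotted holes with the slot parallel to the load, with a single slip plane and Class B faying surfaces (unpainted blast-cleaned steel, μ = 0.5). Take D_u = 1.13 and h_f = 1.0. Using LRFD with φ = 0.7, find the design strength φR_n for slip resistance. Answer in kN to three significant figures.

R_n = μ · D_u · h_f · T_b · n_s · n_b = 0.5 × 1.13 × 1.0 × 142 × 1 × 2 = 160.5 kN.
Design strength φR_n = 0.7 × 160.5 = 112 kN.

112 kN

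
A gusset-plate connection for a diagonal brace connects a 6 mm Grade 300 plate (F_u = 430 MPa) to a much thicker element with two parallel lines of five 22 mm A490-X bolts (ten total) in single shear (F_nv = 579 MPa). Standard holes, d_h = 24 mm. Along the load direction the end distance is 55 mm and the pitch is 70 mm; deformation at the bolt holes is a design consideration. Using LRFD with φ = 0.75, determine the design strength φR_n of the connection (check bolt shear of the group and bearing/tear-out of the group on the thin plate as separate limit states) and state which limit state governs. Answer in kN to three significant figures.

1020 kN (bearing governs)

Bolt shear: A_b = π·22²/4 = 380.1 mm²; R_n = 579 × 380.1 × 10 × 1 / 1000 = 2201 kN → 0.75 × 2201 = 1650 kN.
Bearing (1.2 l_c t F_u ≤ 2.4 d t F_u): upper limit = 2.4·22·6·430 / 1000 = 136.2 kN.
  Edge l_c = 55 − 24/2 = 43 → r_n = 133.1 kN; interior l_c = 70 − 24 = 46 → r_n = 136.2 kN.
  R_n,bearing = 2·133.1 + 8·136.2 = 1356 kN → 0.75 × 1356 = 1020 kN.
Bearing governs: 1020 kN.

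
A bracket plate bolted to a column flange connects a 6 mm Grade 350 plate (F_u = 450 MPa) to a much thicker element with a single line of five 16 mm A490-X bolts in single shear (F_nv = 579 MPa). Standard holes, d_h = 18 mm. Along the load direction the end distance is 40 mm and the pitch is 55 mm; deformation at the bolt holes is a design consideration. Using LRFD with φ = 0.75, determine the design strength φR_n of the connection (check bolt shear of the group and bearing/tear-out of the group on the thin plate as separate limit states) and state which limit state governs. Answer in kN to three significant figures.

386 kN (bearing governs)

Bolt shear: A_b = π·16²/4 = 201.1 mm²; R_n = 579 × 201.1 × 5 × 1 / 1000 = 582.1 kN → 0.75 × 582.1 = 437 kN.
Bearing (1.2 l_c t F_u ≤ 2.4 d t F_u): upper limit = 2.4·16·6·450 / 1000 = 103.7 kN.
  Edge l_c = 40 − 18/2 = 31 → r_n = 100.4 kN; interior l_c = 55 − 18 = 37 → r_n = 103.7 kN.
  R_n,bearing = 1·100.4 + 4·103.7 = 515.2 kN → 0.75 × 515.2 = 386 kN.
Bearing governs: 386 kN.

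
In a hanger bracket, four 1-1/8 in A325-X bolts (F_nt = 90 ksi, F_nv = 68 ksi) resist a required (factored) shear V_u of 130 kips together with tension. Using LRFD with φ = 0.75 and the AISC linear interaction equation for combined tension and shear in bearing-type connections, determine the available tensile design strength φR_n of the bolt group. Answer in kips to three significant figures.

177 kips

A_b = π·1.125²/4 = 0.994 in²; f_rv = 130 / (4 × 0.994) = 32.7 ksi.
F'_nt = 1.3 F_nt − (F_nt / φF_nv) f_rv = 1.3·90 − (90/(0.75·68))·32.7 = 59.3 ksi, capped at F_nt → F'_nt = 59.3 ksi.
R_n = F'_nt · A_b · n = 59.3 × 0.994 × 4 = 235.8 kips.
Design strength φR_n = 0.75 × 235.8 = 177 kips.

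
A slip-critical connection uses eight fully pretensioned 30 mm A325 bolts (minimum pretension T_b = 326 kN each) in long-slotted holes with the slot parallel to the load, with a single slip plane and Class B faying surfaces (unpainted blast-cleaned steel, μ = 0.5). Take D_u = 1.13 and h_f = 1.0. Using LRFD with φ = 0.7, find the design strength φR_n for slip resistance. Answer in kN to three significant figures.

1030 kN

R_n = μ · D_u · h_f · T_b · n_s · n_b = 0.5 × 1.13 × 1.0 × 326 × 1 × 8 = 1474 kN.
Design strength φR_n = 0.7 × 1474 = 1030 kN.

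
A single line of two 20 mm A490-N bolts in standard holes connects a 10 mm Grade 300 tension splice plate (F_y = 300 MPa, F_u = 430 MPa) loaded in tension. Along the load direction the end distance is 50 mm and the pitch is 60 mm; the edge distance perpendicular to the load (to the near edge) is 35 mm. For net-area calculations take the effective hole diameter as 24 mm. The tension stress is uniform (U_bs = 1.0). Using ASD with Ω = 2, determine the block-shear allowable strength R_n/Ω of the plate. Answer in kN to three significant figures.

145 kN

Shear plane L_v = 50 + 1·60 = 110 mm; A_gv = 110 × 10 = 1100 mm².
A_nv = (110 − 1.5·24) × 10 = 740 mm².
A_nt = (35 − 0.5·24) × 10 = 230 mm².
0.6 F_u A_nv = 190.9 kN; 0.6 F_y A_gv = 198 kN → shear rupture governs the shear term.
R_n = 190.9 + 1.0 × 430 × 230 / 1000 = 289.8 kN.
Allowable strength R_n/Ω = 289.8 / 2 = 145 kN.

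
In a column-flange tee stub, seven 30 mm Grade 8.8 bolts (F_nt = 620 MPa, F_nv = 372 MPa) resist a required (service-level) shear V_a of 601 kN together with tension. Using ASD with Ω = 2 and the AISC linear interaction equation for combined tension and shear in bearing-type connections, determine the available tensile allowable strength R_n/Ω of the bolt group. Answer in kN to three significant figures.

992 kN

A_b = π·30²/4 = 706.9 mm²; f_rv = 601 × 1000 / (7 × 706.9) = 121.5 MPa.
F'_nt = 1.3 F_nt − (Ω F_nt / F_nv) f_rv = 1.3·620 − (2·620/372)·121.5 = 401.1 MPa, capped at F_nt → F'_nt = 401.1 MPa.
R_n = F'_nt · A_b · n = 401.1 × 706.9 × 7 / 1000 = 1985 kN.
Allowable strength R_n/Ω = 1985 / 2 = 992 kN.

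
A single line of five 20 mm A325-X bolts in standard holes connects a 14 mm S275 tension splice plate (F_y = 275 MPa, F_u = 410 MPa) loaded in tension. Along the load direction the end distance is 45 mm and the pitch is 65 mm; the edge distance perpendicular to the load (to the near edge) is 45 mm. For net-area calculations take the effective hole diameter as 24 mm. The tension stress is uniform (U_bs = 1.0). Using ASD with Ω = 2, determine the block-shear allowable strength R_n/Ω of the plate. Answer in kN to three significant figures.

434 kN

Shear plane L_v = 45 + 4·65 = 305 mm; A_gv = 305 × 14 = 4270 mm².
A_nv = (305 − 4.5·24) × 14 = 2758 mm².
A_nt = (45 − 0.5·24) × 14 = 462 mm².
0.6 F_u A_nv = 678.5 kN; 0.6 F_y A_gv = 704.6 kN → shear rupture governs the shear term.
R_n = 678.5 + 1.0 × 410 × 462 / 1000 = 867.9 kN.
Allowable strength R_n/Ω = 867.9 / 2 = 434 kN.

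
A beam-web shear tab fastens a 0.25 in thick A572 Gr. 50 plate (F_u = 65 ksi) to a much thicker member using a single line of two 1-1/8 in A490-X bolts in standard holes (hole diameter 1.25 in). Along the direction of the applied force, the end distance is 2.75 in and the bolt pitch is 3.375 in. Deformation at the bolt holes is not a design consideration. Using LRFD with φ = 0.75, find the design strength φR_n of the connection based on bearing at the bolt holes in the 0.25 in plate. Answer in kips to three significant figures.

77.7 kips

Per bolt r_n = 1.5 l_c t F_u ≤ 3.0 d t F_u; upper limit = 3.0 × 1.125 × 0.25 × 65 = 54.84 kips.
Edge bolt: l_c = 2.75 − 1.25/2 = 2.125 in → 1.5 × 2.125 × 0.25 × 65 = 51.8 → r_n = 51.8 kips.
Interior bolts: l_c = 3.375 − 1.25 = 2.125 in → 1.5 × 2.125 × 0.25 × 65 = 51.8 → r_n = 51.8 kips.
R_n = 1 × 51.8 + 1 × 51.8 = 103.6 kips.
Design strength φR_n = 0.75 × 103.6 = 77.7 kips.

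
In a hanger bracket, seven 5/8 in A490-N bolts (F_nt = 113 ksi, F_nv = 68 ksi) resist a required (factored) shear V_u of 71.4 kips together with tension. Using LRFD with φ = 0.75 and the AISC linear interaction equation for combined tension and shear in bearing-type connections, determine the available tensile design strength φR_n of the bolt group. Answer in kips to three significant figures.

A_b = π·0.625²/4 = 0.3068 in²; f_rv = 71.4 / (7 × 0.3068) = 33.25 ksi.
F'_nt = 1.3 F_nt − (F_nt / φF_nv) f_rv = 1.3·113 − (113/(0.75·68))·33.25 = 73.24 ksi, capped at F_nt → F'_nt = 73.24 ksi.
R_n = F'_nt · A_b · n = 73.24 × 0.3068 × 7 = 157.3 kips.
Design strength φR_n = 0.75 × 157.3 = 118 kips.

118 kips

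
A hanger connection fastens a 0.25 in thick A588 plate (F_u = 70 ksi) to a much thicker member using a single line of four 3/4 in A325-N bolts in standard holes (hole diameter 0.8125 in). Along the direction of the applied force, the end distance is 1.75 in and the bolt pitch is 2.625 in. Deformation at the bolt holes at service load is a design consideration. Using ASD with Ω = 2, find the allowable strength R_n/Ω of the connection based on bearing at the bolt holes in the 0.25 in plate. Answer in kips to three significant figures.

Per bolt r_n = 1.2 l_c t F_u ≤ 2.4 d t F_u; upper limit = 2.4 × 0.75 × 0.25 × 70 = 31.5 kips.
Edge bolt: l_c = 1.75 − 0.8125/2 = 1.344 in → 1.2 × 1.344 × 0.25 × 70 = 28.22 → r_n = 28.22 kips.
Interior bolts: l_c = 2.625 − 0.8125 = 1.812 in → 1.2 × 1.812 × 0.25 × 70 = 38.06 → r_n = 31.5 kips.
R_n = 1 × 28.22 + 3 × 31.5 = 122.7 kips.
Allowable strength R_n/Ω = 122.7 / 2 = 61.4 kips.

61.4 kips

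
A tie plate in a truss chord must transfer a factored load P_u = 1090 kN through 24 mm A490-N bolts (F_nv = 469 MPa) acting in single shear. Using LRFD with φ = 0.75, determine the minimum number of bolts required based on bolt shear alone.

A_b = π·24²/4 = 452.4 mm².
Per-bolt design strength φR_n = 0.75 × 469 × 452.4 × 1 / 1000 = 159.1 kN.
n ≥ 1090 / 159.1 = 6.85 → use 7 bolts.

7 bolts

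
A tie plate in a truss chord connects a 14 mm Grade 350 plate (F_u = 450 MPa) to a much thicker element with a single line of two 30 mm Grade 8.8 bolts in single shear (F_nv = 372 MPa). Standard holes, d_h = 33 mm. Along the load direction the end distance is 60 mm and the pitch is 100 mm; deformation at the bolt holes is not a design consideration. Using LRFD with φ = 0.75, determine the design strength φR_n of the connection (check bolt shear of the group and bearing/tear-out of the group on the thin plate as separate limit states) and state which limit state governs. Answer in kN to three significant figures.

394 kN (bolt shear governs)

Bolt shear: A_b = π·30²/4 = 706.9 mm²; R_n = 372 × 706.9 × 2 × 1 / 1000 = 525.9 kN → 0.75 × 525.9 = 394 kN.
Bearing (1.5 l_c t F_u ≤ 3.0 d t F_u): upper limit = 3.0·30·14·450 / 1000 = 567 kN.
  Edge l_c = 60 − 33/2 = 43.5 → r_n = 411.1 kN; interior l_c = 100 − 33 = 67 → r_n = 567 kN.
  R_n,bearing = 1·411.1 + 1·567 = 978.1 kN → 0.75 × 978.1 = 734 kN.
Bolt shear governs: 394 kN.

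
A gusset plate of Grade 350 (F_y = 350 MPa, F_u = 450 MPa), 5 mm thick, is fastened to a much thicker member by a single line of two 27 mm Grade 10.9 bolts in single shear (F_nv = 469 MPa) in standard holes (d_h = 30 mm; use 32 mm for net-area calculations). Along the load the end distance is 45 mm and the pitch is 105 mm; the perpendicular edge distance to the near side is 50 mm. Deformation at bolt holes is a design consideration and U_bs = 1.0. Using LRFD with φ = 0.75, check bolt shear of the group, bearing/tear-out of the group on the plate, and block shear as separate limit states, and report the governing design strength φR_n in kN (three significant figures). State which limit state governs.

Bolt shear: A_b = π·27²/4 = 572.6 mm²; R_n = 469 × 572.6 × 2 × 1 / 1000 = 537.1 kN → 0.75 × 537.1 = 403 kN.
Bearing: edge l_c = 30, r_n = 81 kN; interior l_c = 75, r_n = 145.8 kN; R_n = 81 + 1·145.8 = 226.8 kN → 170 kN.
Block shear: A_gv = 750, A_nv = 510, A_nt = 170 mm²; R_n = min(0.6F_uA_nv, 0.6F_yA_gv) + U_bs·F_u·A_nt = 214.2 kN → 161 kN.
Block shear governs: 161 kN.

161 kN (block shear governs)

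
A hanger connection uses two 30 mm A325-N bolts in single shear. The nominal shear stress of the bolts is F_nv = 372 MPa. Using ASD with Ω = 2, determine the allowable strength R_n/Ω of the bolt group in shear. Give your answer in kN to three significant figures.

263 kN

A_b = π × 30² / 4 = 706.9 mm².
R_n = F_nv · A_b · n · n_s = 372 × 706.9 × 2 × 1 / 1000 = 525.9 kN.
Allowable strength R_n/Ω = 525.9 / 2 = 263 kN.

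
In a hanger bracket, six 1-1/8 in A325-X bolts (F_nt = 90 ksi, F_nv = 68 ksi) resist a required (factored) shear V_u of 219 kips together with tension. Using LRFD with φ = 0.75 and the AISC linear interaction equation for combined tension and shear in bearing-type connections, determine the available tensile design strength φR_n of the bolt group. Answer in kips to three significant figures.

233 kips

A_b = π·1.125²/4 = 0.994 in²; f_rv = 219 / (6 × 0.994) = 36.72 ksi.
F'_nt = 1.3 F_nt − (F_nt / φF_nv) f_rv = 1.3·90 − (90/(0.75·68))·36.72 = 52.2 ksi, capped at F_nt → F'_nt = 52.2 ksi.
R_n = F'_nt · A_b · n = 52.2 × 0.994 × 6 = 311.3 kips.
Design strength φR_n = 0.75 × 311.3 = 233 kips.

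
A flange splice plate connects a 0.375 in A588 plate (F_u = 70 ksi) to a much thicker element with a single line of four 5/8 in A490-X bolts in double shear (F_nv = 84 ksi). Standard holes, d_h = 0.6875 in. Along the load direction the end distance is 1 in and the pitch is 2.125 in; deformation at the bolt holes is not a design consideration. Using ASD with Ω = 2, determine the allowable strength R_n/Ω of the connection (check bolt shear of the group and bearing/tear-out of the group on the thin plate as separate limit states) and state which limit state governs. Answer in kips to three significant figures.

Bolt shear: A_b = π·0.625²/4 = 0.3068 in²; R_n = 84 × 0.3068 × 4 × 2 = 206.2 kips → 206.2 / 2 = 103 kips.
Bearing (1.5 l_c t F_u ≤ 3.0 d t F_u): upper limit = 3.0·0.625·0.375·70 = 49.22 kips.
  Edge l_c = 1 − 0.6875/2 = 0.6562 → r_n = 25.84 kips; interior l_c = 2.125 − 0.6875 = 1.438 → r_n = 49.22 kips.
  R_n,bearing = 1·25.84 + 3·49.22 = 173.5 kips → 173.5 / 2 = 86.7 kips.
Bearing governs: 86.7 kips.

86.7 kips (bearing governs)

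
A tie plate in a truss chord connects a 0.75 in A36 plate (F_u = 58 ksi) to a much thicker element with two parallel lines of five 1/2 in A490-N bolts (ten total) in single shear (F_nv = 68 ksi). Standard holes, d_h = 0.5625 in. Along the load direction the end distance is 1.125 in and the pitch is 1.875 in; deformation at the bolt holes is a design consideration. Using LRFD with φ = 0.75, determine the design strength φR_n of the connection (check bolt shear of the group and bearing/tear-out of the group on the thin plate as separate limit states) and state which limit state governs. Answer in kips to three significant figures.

Bolt shear: A_b = π·0.5²/4 = 0.1963 in²; R_n = 68 × 0.1963 × 10 × 1 = 133.5 kips → 0.75 × 133.5 = 100 kips.
Bearing (1.2 l_c t F_u ≤ 2.4 d t F_u): upper limit = 2.4·0.5·0.75·58 = 52.2 kips.
  Edge l_c = 1.125 − 0.5625/2 = 0.8438 → r_n = 44.04 kips; interior l_c = 1.875 − 0.5625 = 1.312 → r_n = 52.2 kips.
  R_n,bearing = 2·44.04 + 8·52.2 = 505.7 kips → 0.75 × 505.7 = 379 kips.
Bolt shear governs: 100 kips.

100 kips (bolt shear governs)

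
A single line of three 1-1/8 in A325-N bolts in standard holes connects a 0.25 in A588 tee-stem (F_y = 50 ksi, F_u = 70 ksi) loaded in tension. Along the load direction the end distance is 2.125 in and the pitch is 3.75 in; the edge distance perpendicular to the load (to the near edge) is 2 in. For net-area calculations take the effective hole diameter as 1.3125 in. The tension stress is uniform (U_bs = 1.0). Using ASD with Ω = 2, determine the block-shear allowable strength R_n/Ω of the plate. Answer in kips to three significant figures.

Shear plane L_v = 2.125 + 2·3.75 = 9.625 in; A_gv = 9.625 × 0.25 = 2.406 in².
A_nv = (9.625 − 2.5·1.3125) × 0.25 = 1.586 in².
A_nt = (2 − 0.5·1.3125) × 0.25 = 0.3359 in².
0.6 F_u A_nv = 66.61 kips; 0.6 F_y A_gv = 72.19 kips → shear rupture governs the shear term.
R_n = 66.61 + 1.0 × 70 × 0.3359 = 90.12 kips.
Allowable strength R_n/Ω = 90.12 / 2 = 45.1 kips.

45.1 kips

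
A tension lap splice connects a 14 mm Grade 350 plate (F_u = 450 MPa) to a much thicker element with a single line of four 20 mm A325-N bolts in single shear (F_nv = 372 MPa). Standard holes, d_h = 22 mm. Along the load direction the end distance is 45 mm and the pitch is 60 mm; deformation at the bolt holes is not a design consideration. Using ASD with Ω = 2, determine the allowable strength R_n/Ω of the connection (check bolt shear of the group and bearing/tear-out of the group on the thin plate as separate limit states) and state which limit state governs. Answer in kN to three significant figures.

Bolt shear: A_b = π·20²/4 = 314.2 mm²; R_n = 372 × 314.2 × 4 × 1 / 1000 = 467.5 kN → 467.5 / 2 = 234 kN.
Bearing (1.5 l_c t F_u ≤ 3.0 d t F_u): upper limit = 3.0·20·14·450 / 1000 = 378 kN.
  Edge l_c = 45 − 22/2 = 34 → r_n = 321.3 kN; interior l_c = 60 − 22 = 38 → r_n = 359.1 kN.
  R_n,bearing = 1·321.3 + 3·359.1 = 1399 kN → 1399 / 2 = 699 kN.
Bolt shear governs: 234 kN.

234 kN (bolt shear governs)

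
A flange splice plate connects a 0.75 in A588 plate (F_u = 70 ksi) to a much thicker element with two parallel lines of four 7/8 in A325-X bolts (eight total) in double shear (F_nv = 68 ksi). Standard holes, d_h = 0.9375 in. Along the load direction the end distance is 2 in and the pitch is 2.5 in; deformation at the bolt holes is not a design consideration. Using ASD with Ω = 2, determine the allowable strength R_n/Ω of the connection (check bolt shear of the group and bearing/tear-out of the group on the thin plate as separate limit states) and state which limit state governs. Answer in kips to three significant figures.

327 kips (bolt shear governs)

Bolt shear: A_b = π·0.875²/4 = 0.6013 in²; R_n = 68 × 0.6013 × 8 × 2 = 654.2 kips → 654.2 / 2 = 327 kips.
Bearing (1.5 l_c t F_u ≤ 3.0 d t F_u): upper limit = 3.0·0.875·0.75·70 = 137.8 kips.
  Edge l_c = 2 − 0.9375/2 = 1.531 → r_n = 120.6 kips; interior l_c = 2.5 − 0.9375 = 1.562 → r_n = 123 kips.
  R_n,bearing = 2·120.6 + 6·123 = 979.5 kips → 979.5 / 2 = 490 kips.
Bolt shear governs: 327 kips.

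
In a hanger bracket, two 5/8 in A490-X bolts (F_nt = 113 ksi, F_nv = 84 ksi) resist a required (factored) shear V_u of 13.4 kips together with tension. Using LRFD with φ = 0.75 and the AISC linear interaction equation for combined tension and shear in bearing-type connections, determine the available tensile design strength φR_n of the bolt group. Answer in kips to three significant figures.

A_b = π·0.625²/4 = 0.3068 in²; f_rv = 13.4 / (2 × 0.3068) = 21.84 ksi.
F'_nt = 1.3 F_nt − (F_nt / φF_nv) f_rv = 1.3·113 − (113/(0.75·84))·21.84 = 107.7 ksi, capped at F_nt → F'_nt = 107.7 ksi.
R_n = F'_nt · A_b · n = 107.7 × 0.3068 × 2 = 66.1 kips.
Design strength φR_n = 0.75 × 66.1 = 49.6 kips.

49.6 kips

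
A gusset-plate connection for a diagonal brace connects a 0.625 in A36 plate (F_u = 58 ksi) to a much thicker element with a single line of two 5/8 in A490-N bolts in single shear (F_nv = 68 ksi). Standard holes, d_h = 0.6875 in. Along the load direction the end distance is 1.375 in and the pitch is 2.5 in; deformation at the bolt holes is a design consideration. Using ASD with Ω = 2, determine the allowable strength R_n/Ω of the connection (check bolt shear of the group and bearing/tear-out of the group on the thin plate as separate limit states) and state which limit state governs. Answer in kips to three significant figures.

20.9 kips (bolt shear governs)

Bolt shear: A_b = π·0.625²/4 = 0.3068 in²; R_n = 68 × 0.3068 × 2 × 1 = 41.72 kips → 41.72 / 2 = 20.9 kips.
Bearing (1.2 l_c t F_u ≤ 2.4 d t F_u): upper limit = 2.4·0.625·0.625·58 = 54.38 kips.
  Edge l_c = 1.375 − 0.6875/2 = 1.031 → r_n = 44.86 kips; interior l_c = 2.5 − 0.6875 = 1.812 → r_n = 54.38 kips.
  R_n,bearing = 1·44.86 + 1·54.38 = 99.23 kips → 99.23 / 2 = 49.6 kips.
Bolt shear governs: 20.9 kips.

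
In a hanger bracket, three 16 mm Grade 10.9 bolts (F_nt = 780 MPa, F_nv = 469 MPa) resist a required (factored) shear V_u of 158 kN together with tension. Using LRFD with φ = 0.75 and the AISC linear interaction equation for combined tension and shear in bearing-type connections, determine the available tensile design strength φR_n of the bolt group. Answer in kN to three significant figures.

A_b = π·16²/4 = 201.1 mm²; f_rv = 158 × 1000 / (3 × 201.1) = 261.9 MPa.
F'_nt = 1.3 F_nt − (F_nt / φF_nv) f_rv = 1.3·780 − (780/(0.75·469))·261.9 = 433.1 MPa, capped at F_nt → F'_nt = 433.1 MPa.
R_n = F'_nt · A_b · n = 433.1 × 201.1 × 3 / 1000 = 261.3 kN.
Design strength φR_n = 0.75 × 261.3 = 196 kN.

196 kN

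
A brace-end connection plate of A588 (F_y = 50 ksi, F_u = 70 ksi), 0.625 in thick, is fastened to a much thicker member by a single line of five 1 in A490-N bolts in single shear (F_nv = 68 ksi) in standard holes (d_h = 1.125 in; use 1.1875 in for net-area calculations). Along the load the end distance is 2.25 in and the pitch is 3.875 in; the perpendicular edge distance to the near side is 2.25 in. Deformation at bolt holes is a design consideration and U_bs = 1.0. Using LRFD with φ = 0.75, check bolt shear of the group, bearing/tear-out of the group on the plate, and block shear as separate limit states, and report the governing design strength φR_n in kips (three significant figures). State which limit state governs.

Bolt shear: A_b = π·1²/4 = 0.7854 in²; R_n = 68 × 0.7854 × 5 × 1 = 267 kips → 0.75 × 267 = 200 kips.
Bearing: edge l_c = 1.688, r_n = 88.59 kips; interior l_c = 2.75, r_n = 105 kips; R_n = 88.59 + 4·105 = 508.6 kips → 381 kips.
Block shear: A_gv = 11.09, A_nv = 7.754, A_nt = 1.035 in²; R_n = min(0.6F_uA_nv, 0.6F_yA_gv) + U_bs·F_u·A_nt = 398.1 kips → 299 kips.
Bolt shear governs: 200 kips.

200 kips (bolt shear governs)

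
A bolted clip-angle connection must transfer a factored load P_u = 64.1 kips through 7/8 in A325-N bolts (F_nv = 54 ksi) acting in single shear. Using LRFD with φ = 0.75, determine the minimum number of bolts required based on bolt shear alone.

A_b = π·0.875²/4 = 0.6013 in².
Per-bolt design strength φR_n = 0.75 × 54 × 0.6013 × 1 = 24.35 kips.
n ≥ 64.1 / 24.35 = 2.632 → use 3 bolts.

3 bolts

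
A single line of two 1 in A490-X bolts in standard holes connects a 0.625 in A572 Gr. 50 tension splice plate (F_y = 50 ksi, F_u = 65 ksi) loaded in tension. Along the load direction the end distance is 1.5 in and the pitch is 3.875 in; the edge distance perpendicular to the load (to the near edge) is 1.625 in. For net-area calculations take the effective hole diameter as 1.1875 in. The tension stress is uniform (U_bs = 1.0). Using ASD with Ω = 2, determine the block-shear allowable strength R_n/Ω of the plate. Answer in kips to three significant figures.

64.7 kips

Shear plane L_v = 1.5 + 1·3.875 = 5.375 in; A_gv = 5.375 × 0.625 = 3.359 in².
A_nv = (5.375 − 1.5·1.1875) × 0.625 = 2.246 in².
A_nt = (1.625 − 0.5·1.1875) × 0.625 = 0.6445 in².
0.6 F_u A_nv = 87.6 kips; 0.6 F_y A_gv = 100.8 kips → shear rupture governs the shear term.
R_n = 87.6 + 1.0 × 65 × 0.6445 = 129.5 kips.
Allowable strength R_n/Ω = 129.5 / 2 = 64.7 kips.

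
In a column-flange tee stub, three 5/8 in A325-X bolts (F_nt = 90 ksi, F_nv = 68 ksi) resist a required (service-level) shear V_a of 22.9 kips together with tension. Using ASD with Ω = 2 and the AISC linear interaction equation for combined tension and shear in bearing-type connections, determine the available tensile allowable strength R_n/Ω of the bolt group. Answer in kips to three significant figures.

A_b = π·0.625²/4 = 0.3068 in²; f_rv = 22.9 / (3 × 0.3068) = 24.88 ksi.
F'_nt = 1.3 F_nt − (Ω F_nt / F_nv) f_rv = 1.3·90 − (2·90/68)·24.88 = 51.14 ksi, capped at F_nt → F'_nt = 51.14 ksi.
R_n = F'_nt · A_b · n = 51.14 × 0.3068 × 3 = 47.07 kips.
Allowable strength R_n/Ω = 47.07 / 2 = 23.5 kips.

23.5 kips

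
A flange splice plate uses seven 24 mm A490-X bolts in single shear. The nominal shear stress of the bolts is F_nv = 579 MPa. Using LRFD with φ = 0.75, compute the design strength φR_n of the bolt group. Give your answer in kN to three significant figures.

A_b = π × 24² / 4 = 452.4 mm².
R_n = F_nv · A_b · n · n_s = 579 × 452.4 × 7 × 1 / 1000 = 1834 kN.
Design strength φR_n = 0.75 × 1834 = 1380 kN.

1380 kN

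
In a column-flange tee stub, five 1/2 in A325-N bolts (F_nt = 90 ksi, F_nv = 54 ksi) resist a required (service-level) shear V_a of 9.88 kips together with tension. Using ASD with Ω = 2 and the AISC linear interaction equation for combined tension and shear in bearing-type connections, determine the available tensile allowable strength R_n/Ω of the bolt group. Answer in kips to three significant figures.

41 kips

A_b = π·0.5²/4 = 0.1963 in²; f_rv = 9.88 / (5 × 0.1963) = 10.06 ksi.
F'_nt = 1.3 F_nt − (Ω F_nt / F_nv) f_rv = 1.3·90 − (2·90/54)·10.06 = 83.45 ksi, capped at F_nt → F'_nt = 83.45 ksi.
R_n = F'_nt · A_b · n = 83.45 × 0.1963 × 5 = 81.93 kips.
Allowable strength R_n/Ω = 81.93 / 2 = 41 kips.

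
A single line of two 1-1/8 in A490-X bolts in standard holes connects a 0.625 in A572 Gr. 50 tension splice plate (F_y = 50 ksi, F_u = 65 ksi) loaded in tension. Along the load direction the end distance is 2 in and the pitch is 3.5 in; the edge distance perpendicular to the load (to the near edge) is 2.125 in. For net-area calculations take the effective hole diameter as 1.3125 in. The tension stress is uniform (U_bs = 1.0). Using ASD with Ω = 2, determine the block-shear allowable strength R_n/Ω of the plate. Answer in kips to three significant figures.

Shear plane L_v = 2 + 1·3.5 = 5.5 in; A_gv = 5.5 × 0.625 = 3.438 in².
A_nv = (5.5 − 1.5·1.3125) × 0.625 = 2.207 in².
A_nt = (2.125 − 0.5·1.3125) × 0.625 = 0.918 in².
0.6 F_u A_nv = 86.07 kips; 0.6 F_y A_gv = 103.1 kips → shear rupture governs the shear term.
R_n = 86.07 + 1.0 × 65 × 0.918 = 145.7 kips.
Allowable strength R_n/Ω = 145.7 / 2 = 72.9 kips.

72.9 kips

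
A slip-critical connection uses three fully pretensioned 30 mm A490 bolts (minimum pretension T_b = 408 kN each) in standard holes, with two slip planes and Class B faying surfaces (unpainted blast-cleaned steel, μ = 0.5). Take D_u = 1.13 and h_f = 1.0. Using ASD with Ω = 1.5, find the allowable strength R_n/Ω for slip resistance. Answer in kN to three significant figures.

922 kN

R_n = μ · D_u · h_f · T_b · n_s · n_b = 0.5 × 1.13 × 1.0 × 408 × 2 × 3 = 1383 kN.
Allowable strength R_n/Ω = 1383 / 1.5 = 922 kN.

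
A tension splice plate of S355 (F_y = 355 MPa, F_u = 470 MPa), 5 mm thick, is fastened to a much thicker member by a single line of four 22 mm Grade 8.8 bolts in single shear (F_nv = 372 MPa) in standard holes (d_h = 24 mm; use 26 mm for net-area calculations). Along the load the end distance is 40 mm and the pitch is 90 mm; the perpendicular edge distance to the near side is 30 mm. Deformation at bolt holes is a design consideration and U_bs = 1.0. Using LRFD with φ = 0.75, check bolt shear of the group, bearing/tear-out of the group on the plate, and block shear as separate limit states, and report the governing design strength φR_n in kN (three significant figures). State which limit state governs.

Bolt shear: A_b = π·22²/4 = 380.1 mm²; R_n = 372 × 380.1 × 4 × 1 / 1000 = 565.6 kN → 0.75 × 565.6 = 424 kN.
Bearing: edge l_c = 28, r_n = 78.96 kN; interior l_c = 66, r_n = 124.1 kN; R_n = 78.96 + 3·124.1 = 451.2 kN → 338 kN.
Block shear: A_gv = 1550, A_nv = 1095, A_nt = 85 mm²; R_n = min(0.6F_uA_nv, 0.6F_yA_gv) + U_bs·F_u·A_nt = 348.7 kN → 262 kN.
Block shear governs: 262 kN.

262 kN (block shear governs)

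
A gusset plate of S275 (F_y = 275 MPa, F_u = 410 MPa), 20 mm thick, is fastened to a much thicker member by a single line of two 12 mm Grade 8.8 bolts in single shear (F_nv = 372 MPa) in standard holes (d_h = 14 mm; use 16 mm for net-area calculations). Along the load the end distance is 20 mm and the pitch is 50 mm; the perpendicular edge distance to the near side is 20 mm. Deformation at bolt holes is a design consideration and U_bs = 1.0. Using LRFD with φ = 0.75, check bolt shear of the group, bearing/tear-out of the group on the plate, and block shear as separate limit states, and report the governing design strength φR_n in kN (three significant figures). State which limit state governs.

63.1 kN (bolt shear governs)

Bolt shear: A_b = π·12²/4 = 113.1 mm²; R_n = 372 × 113.1 × 2 × 1 / 1000 = 84.14 kN → 0.75 × 84.14 = 63.1 kN.
Bearing: edge l_c = 13, r_n = 127.9 kN; interior l_c = 36, r_n = 236.2 kN; R_n = 127.9 + 1·236.2 = 364.1 kN → 273 kN.
Block shear: A_gv = 1400, A_nv = 920, A_nt = 240 mm²; R_n = min(0.6F_uA_nv, 0.6F_yA_gv) + U_bs·F_u·A_nt = 324.7 kN → 244 kN.
Bolt shear governs: 63.1 kN.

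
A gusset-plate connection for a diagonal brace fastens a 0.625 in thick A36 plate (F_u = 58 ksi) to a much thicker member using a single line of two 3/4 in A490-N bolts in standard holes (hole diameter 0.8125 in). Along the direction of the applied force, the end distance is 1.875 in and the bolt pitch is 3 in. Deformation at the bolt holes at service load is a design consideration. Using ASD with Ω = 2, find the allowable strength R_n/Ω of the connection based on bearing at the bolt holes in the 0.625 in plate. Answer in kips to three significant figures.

Per bolt r_n = 1.2 l_c t F_u ≤ 2.4 d t F_u; upper limit = 2.4 × 0.75 × 0.625 × 58 = 65.25 kips.
Edge bolt: l_c = 1.875 − 0.8125/2 = 1.469 in → 1.2 × 1.469 × 0.625 × 58 = 63.89 → r_n = 63.89 kips.
Interior bolts: l_c = 3 − 0.8125 = 2.188 in → 1.2 × 2.188 × 0.625 × 58 = 95.16 → r_n = 65.25 kips.
R_n = 1 × 63.89 + 1 × 65.25 = 129.1 kips.
Allowable strength R_n/Ω = 129.1 / 2 = 64.6 kips.

64.6 kips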